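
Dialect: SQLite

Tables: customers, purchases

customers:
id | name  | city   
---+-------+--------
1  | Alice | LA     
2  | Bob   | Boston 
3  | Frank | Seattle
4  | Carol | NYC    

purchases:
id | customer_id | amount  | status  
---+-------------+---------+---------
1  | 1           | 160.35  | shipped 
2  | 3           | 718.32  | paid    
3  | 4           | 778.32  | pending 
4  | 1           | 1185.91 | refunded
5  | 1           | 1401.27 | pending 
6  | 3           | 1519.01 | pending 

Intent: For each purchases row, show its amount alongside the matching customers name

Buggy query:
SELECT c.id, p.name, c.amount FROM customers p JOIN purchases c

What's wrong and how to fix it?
Bug: JOIN with no ON clause produces a cartesian product; every purchases row pairs with every customers row

Fix: Add ON c.customer_id = p.id to the JOIN

Corrected query:
SELECT c.id, p.name, c.amount FROM customers p JOIN purchases c ON c.customer_id = p.id

Result:
id | name  | amount 
---+-------+--------
1  | Alice | 160.35 
2  | Frank | 718.32 
3  | Carol | 778.32 
4  | Alice | 1185.91
5  | Alice | 1401.27
6  | Frank | 1519.01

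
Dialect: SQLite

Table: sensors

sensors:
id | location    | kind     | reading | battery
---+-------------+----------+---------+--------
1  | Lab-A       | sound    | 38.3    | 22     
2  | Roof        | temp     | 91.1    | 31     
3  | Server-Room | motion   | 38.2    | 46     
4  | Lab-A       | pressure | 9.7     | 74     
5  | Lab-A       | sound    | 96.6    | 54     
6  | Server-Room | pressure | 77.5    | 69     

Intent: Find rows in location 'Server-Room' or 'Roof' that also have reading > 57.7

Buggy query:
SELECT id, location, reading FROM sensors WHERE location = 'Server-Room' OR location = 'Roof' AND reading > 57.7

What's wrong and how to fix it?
Bug: Without parentheses, AND is evaluated before OR, so the reading filter only applies to the 'Roof' branch

Fix: Add parentheses around the OR so the AND applies to both alternatives

Corrected query:
SELECT id, location, reading FROM sensors WHERE (location = 'Server-Room' OR location = 'Roof') AND reading > 57.7

Result:
id | location    | reading
---+-------------+--------
2  | Roof        | 91.1   
6  | Server-Room | 77.5   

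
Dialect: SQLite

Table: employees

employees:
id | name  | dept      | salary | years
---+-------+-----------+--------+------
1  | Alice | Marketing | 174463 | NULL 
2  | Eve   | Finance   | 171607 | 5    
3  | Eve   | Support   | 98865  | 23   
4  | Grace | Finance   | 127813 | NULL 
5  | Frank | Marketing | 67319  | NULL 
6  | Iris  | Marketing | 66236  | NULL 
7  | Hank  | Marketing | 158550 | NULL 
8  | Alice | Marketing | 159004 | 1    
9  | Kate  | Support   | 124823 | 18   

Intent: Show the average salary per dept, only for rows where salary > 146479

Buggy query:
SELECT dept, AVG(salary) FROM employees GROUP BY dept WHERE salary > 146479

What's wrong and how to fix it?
Bug: WHERE cannot follow GROUP BY

Fix: Place WHERE between FROM and GROUP BY

Corrected query:
SELECT dept, AVG(salary) FROM employees WHERE salary > 146479 GROUP BY dept

Result:
dept      | AVG(salary)  
----------+--------------
Finance   | 171607       
Marketing | 164005.666667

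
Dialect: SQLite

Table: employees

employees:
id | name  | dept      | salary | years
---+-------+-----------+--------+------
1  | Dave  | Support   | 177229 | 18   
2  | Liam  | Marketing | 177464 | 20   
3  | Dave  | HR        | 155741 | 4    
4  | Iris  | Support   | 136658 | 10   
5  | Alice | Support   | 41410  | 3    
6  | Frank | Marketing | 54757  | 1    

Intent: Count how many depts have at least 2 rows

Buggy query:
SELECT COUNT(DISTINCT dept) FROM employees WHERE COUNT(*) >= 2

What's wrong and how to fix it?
Bug: COUNT(*) cannot appear in WHERE; the per-group count doesn't exist yet

Fix: Use a subquery that GROUPs and filters with HAVING, then count its rows

Corrected query:
SELECT COUNT(*) FROM (SELECT dept FROM employees GROUP BY dept HAVING COUNT(*) >= 2)

Result:
COUNT(*)
--------
2       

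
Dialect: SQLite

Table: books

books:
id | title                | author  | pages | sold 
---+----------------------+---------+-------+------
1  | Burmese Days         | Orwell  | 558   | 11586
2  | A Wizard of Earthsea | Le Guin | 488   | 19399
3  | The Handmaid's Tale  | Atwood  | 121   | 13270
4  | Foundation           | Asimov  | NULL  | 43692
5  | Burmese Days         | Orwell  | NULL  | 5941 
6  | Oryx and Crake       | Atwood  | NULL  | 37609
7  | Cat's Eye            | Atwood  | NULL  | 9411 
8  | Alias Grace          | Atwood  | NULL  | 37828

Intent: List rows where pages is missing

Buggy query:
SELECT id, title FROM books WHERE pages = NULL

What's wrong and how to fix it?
Bug: '= NULL' is always unknown in SQL three-valued logic, so no rows match

Fix: Replace '= NULL' with 'IS NULL'

Corrected query:
SELECT id, title FROM books WHERE pages IS NULL

Result:
id | title         
---+---------------
4  | Foundation    
5  | Burmese Days  
6  | Oryx and Crake
7  | Cat's Eye     
8  | Alias Grace   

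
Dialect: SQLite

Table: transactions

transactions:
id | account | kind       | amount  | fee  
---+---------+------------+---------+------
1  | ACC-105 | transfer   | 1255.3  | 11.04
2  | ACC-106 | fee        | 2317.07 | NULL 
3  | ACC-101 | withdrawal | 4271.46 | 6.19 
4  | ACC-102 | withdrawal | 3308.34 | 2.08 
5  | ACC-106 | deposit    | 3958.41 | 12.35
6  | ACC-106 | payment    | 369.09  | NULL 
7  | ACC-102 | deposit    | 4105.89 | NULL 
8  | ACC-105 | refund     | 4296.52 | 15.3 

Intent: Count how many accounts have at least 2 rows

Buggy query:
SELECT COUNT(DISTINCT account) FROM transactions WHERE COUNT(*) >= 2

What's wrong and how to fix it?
Bug: COUNT(*) cannot appear in WHERE; the per-group count doesn't exist yet

Fix: Group first with HAVING COUNT(*) >= 2, then COUNT the resulting groups

Corrected query:
SELECT COUNT(*) FROM (SELECT account FROM transactions GROUP BY account HAVING COUNT(*) >= 2)

Result:
COUNT(*)
--------
3       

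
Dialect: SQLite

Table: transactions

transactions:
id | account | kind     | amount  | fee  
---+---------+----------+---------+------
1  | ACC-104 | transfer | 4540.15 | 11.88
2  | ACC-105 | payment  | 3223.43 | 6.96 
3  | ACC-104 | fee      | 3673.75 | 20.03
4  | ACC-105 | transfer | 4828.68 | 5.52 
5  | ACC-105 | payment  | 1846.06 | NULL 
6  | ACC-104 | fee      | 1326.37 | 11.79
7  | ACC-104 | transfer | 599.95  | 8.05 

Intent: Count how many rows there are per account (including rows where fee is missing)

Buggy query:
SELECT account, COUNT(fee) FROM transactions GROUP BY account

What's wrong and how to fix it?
Bug: COUNT(fee) skips NULLs, so groups with missing fee are undercounted

Fix: Replace COUNT(fee) with COUNT(*)

Corrected query:
SELECT account, COUNT(*) FROM transactions GROUP BY account

Result:
account | COUNT(*)
--------+---------
ACC-104 | 4       
ACC-105 | 3       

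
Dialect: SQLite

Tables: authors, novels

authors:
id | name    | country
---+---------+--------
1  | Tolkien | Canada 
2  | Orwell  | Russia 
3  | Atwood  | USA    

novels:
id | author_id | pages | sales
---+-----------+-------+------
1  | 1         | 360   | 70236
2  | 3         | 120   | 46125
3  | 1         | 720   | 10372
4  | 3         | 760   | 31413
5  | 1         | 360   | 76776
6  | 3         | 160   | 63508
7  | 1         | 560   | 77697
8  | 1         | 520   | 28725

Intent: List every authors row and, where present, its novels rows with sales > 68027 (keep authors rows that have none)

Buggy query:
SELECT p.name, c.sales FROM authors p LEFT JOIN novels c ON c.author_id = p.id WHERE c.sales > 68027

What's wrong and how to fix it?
Bug: A WHERE condition on the right-hand table after LEFT JOIN drops unmatched parents

Fix: Move the right-table condition into the ON clause so unmatched parents are kept

Corrected query:
SELECT p.name, c.sales FROM authors p LEFT JOIN novels c ON c.author_id = p.id AND c.sales > 68027

Result:
name    | sales
--------+------
Tolkien | 70236
Tolkien | 76776
Tolkien | 77697
Orwell  | NULL 
Atwood  | NULL 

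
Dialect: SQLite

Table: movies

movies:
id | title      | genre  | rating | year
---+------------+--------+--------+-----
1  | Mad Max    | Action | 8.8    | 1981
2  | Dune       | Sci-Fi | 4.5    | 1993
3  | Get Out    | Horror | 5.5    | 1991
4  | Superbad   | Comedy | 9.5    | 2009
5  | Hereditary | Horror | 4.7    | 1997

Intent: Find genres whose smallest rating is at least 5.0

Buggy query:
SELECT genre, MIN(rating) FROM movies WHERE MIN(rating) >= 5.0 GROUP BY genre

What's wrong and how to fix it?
Bug: Aggregates like MIN are computed per group after WHERE runs

Fix: Use HAVING for the per-group MIN condition

Corrected query:
SELECT genre, MIN(rating) FROM movies GROUP BY genre HAVING MIN(rating) >= 5.0

Result:
genre  | MIN(rating)
-------+------------
Action | 8.8        
Comedy | 9.5        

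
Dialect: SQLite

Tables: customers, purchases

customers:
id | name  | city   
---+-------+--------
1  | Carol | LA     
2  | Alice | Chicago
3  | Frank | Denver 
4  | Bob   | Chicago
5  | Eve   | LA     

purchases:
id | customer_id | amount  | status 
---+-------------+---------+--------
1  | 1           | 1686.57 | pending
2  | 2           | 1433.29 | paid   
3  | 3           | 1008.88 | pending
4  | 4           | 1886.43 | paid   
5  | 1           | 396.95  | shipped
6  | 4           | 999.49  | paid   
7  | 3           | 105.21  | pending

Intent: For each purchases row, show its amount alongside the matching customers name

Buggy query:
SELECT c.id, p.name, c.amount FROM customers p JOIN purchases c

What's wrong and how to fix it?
Bug: JOIN with no ON clause produces a cartesian product; every purchases row pairs with every customers row

Fix: Specify the join condition linking the foreign key to the parent id

Corrected query:
SELECT c.id, p.name, c.amount FROM customers p JOIN purchases c ON c.customer_id = p.id

Result:
id | name  | amount 
---+-------+--------
1  | Carol | 1686.57
2  | Alice | 1433.29
3  | Frank | 1008.88
4  | Bob   | 1886.43
5  | Carol | 396.95 
6  | Bob   | 999.49 
7  | Frank | 105.21 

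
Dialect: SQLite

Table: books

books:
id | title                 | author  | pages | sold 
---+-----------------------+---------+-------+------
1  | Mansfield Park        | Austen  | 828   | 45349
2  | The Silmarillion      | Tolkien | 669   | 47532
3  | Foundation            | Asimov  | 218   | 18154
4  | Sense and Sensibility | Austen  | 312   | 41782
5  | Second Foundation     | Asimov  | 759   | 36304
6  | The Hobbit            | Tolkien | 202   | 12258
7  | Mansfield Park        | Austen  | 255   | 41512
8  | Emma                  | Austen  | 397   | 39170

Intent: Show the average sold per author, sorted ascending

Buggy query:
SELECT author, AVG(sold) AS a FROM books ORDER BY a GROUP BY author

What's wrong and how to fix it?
Bug: ORDER BY appears before GROUP BY; SQL clause order requires GROUP BY first

Fix: Reorder: SELECT … FROM … GROUP BY … ORDER BY …

Corrected query:
SELECT author, AVG(sold) AS a FROM books GROUP BY author ORDER BY a

Result:
author  | a       
--------+---------
Asimov  | 27229   
Tolkien | 29895   
Austen  | 41953.25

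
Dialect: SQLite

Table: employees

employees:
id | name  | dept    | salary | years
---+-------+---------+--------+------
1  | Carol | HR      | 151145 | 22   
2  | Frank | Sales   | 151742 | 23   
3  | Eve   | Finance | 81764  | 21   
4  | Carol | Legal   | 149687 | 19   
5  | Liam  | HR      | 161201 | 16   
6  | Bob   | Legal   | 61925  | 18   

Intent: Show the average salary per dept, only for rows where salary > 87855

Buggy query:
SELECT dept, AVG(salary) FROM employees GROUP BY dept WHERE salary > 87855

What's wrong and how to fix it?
Bug: Row-level WHERE must come before GROUP BY in the clause order

Fix: Place WHERE between FROM and GROUP BY

Corrected query:
SELECT dept, AVG(salary) FROM employees WHERE salary > 87855 GROUP BY dept

Result:
dept  | AVG(salary)
------+------------
HR    | 156173     
Legal | 149687     
Sales | 151742     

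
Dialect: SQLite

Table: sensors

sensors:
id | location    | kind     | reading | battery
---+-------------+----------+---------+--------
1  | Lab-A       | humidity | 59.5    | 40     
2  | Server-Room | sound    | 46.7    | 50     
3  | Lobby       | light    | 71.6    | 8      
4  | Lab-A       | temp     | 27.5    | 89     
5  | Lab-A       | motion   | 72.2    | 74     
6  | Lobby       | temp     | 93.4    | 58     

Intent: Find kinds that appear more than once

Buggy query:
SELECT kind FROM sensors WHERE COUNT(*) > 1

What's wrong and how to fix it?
Bug: WHERE can't reference COUNT(*); aggregates are computed after WHERE

Fix: Group first, then use HAVING for the count condition

Corrected query:
SELECT kind FROM sensors GROUP BY kind HAVING COUNT(*) > 1

Result:
kind
----
temp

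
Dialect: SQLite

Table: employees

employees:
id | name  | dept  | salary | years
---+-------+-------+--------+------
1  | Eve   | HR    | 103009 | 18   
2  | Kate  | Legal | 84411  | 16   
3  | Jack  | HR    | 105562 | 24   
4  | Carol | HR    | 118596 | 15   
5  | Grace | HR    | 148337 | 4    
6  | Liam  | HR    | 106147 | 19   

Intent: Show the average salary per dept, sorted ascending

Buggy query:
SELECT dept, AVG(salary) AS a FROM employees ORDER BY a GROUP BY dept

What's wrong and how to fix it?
Bug: ORDER BY appears before GROUP BY; SQL clause order requires GROUP BY first

Fix: Reorder: SELECT … FROM … GROUP BY … ORDER BY …

Corrected query:
SELECT dept, AVG(salary) AS a FROM employees GROUP BY dept ORDER BY a

Result:
dept  | a       
------+---------
Legal | 84411   
HR    | 116330.2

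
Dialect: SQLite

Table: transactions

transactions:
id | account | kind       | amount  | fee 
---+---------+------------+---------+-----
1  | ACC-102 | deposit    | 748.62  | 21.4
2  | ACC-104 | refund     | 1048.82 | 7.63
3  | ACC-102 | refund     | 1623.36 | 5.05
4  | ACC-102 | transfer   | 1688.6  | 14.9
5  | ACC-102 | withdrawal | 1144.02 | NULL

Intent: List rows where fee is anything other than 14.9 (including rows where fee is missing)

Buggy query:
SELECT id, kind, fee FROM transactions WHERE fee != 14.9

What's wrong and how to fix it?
Bug: Inequality against NULL is unknown, not true; rows with NULL are dropped

Fix: Handle NULL separately with IS NULL alongside the inequality

Corrected query:
SELECT id, kind, fee FROM transactions WHERE fee != 14.9 OR fee IS NULL

Result:
id | kind       | fee 
---+------------+-----
1  | deposit    | 21.4
2  | refund     | 7.63
3  | refund     | 5.05
5  | withdrawal | NULL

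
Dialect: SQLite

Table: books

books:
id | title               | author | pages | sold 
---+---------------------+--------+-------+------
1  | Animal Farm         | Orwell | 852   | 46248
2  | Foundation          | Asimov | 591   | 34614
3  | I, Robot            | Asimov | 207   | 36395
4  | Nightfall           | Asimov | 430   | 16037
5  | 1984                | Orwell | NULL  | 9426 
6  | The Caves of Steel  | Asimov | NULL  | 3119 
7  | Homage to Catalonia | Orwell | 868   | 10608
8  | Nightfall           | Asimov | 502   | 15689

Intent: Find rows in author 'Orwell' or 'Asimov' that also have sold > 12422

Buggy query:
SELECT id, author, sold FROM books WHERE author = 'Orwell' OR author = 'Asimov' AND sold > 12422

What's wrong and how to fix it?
Bug: Without parentheses, AND is evaluated before OR, so the sold filter only applies to the 'Asimov' branch

Fix: Group the OR with parentheses (or use IN), then AND the threshold

Corrected query:
SELECT id, author, sold FROM books WHERE (author = 'Orwell' OR author = 'Asimov') AND sold > 12422

Result:
id | author | sold 
---+--------+------
1  | Orwell | 46248
2  | Asimov | 34614
3  | Asimov | 36395
4  | Asimov | 16037
8  | Asimov | 15689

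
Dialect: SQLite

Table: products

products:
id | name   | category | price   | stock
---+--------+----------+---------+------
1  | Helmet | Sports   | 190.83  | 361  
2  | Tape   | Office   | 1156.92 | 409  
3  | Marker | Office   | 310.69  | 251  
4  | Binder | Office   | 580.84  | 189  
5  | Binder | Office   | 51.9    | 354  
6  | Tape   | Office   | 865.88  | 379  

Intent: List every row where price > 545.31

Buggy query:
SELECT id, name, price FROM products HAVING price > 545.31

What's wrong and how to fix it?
Bug: This is a non-aggregate query (no GROUP BY, no aggregates), so in SQLite the HAVING clause is invalid here; a row-level condition belongs in WHERE

Fix: Replace HAVING with WHERE since the condition applies to individual rows

Corrected query:
SELECT id, name, price FROM products WHERE price > 545.31

Result:
id | name   | price  
---+--------+--------
2  | Tape   | 1156.92
4  | Binder | 580.84 
6  | Tape   | 865.88 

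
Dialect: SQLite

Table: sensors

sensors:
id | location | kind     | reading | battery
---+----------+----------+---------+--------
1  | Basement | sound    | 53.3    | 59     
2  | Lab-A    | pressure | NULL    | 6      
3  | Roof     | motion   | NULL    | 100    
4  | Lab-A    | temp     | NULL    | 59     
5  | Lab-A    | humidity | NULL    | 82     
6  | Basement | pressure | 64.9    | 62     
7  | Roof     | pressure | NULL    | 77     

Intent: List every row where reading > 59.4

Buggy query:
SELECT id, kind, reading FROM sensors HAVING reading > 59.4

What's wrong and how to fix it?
Bug: This is a non-aggregate query (no GROUP BY, no aggregates), so in SQLite the HAVING clause is invalid here; a row-level condition belongs in WHERE

Fix: Replace HAVING with WHERE since the condition applies to individual rows

Corrected query:
SELECT id, kind, reading FROM sensors WHERE reading > 59.4

Result:
id | kind     | reading
---+----------+--------
6  | pressure | 64.9   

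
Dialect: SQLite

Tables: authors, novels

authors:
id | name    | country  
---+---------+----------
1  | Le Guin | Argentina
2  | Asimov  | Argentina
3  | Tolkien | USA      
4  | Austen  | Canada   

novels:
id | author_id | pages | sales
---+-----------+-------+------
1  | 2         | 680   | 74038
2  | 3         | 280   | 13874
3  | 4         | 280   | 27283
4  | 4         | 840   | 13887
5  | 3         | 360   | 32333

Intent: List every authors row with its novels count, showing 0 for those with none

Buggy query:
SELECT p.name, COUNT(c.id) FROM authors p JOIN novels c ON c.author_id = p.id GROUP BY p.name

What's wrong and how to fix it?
Bug: INNER JOIN drops authors rows that have no matching novels rows

Fix: Use LEFT JOIN so parents without children still appear (COUNT(c.id) gives 0)

Corrected query:
SELECT p.name, COUNT(c.id) FROM authors p LEFT JOIN novels c ON c.author_id = p.id GROUP BY p.name

Result:
name    | COUNT(c.id)
--------+------------
Asimov  | 1          
Austen  | 2          
Le Guin | 0          
Tolkien | 2          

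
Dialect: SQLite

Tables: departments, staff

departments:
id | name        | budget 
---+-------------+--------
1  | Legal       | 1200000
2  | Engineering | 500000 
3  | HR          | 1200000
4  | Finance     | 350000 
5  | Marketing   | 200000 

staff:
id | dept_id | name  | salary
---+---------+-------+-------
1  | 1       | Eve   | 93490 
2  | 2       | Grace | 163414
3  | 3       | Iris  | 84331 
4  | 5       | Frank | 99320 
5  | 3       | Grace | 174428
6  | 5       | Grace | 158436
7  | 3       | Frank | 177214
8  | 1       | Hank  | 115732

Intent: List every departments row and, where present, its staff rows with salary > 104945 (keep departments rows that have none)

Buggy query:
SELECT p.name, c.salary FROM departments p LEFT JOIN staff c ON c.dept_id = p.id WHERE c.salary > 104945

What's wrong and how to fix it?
Bug: A WHERE condition on the right-hand table after LEFT JOIN drops unmatched parents

Fix: Move the right-table condition into the ON clause so unmatched parents are kept

Corrected query:
SELECT p.name, c.salary FROM departments p LEFT JOIN staff c ON c.dept_id = p.id AND c.salary > 104945

Result:
name        | salary
------------+-------
Legal       | 115732
Engineering | 163414
HR          | 174428
HR          | 177214
Finance     | NULL  
Marketing   | 158436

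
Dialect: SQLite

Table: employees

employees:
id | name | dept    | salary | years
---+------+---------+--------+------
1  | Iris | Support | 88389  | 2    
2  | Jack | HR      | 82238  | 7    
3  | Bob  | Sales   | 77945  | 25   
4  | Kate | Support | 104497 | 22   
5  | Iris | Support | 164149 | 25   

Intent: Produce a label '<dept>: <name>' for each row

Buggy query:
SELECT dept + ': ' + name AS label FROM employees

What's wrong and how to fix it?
Bug: SQLite uses || for string concatenation; + coerces text to numbers (yielding 0)

Fix: Replace + with || to concatenate text

Corrected query:
SELECT dept || ': ' || name AS label FROM employees

Result:
label        
-------------
Support: Iris
HR: Jack     
Sales: Bob   
Support: Kate
Support: Iris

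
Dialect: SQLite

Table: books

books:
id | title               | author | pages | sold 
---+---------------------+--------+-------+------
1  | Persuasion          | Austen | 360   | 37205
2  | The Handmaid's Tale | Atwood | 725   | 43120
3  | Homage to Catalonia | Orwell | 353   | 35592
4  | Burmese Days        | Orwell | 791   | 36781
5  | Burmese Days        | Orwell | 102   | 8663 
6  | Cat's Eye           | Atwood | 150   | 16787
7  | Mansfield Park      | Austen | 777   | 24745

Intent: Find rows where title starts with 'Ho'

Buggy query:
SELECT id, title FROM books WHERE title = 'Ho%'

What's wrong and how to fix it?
Bug: Wildcards only work with LIKE; '=' treats '%' as a literal character

Fix: Use LIKE for wildcard pattern matching

Corrected query:
SELECT id, title FROM books WHERE title LIKE 'Ho%'

Result:
id | title              
---+--------------------
3  | Homage to Catalonia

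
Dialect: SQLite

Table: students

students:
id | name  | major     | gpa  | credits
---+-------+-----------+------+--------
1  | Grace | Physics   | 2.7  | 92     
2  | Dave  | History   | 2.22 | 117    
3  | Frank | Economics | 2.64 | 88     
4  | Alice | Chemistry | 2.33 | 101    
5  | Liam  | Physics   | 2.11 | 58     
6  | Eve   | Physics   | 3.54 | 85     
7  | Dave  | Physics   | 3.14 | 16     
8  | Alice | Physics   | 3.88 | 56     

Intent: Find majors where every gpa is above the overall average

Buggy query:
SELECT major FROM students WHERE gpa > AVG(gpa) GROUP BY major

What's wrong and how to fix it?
Bug: WHERE evaluates per row before aggregation, so AVG() is unavailable

Fix: Use a subquery for AVG and a HAVING MIN(...) filter so the condition holds for every row in the group

Corrected query:
SELECT major FROM students GROUP BY major HAVING MIN(gpa) > (SELECT AVG(gpa) FROM students)

Result:
(no rows)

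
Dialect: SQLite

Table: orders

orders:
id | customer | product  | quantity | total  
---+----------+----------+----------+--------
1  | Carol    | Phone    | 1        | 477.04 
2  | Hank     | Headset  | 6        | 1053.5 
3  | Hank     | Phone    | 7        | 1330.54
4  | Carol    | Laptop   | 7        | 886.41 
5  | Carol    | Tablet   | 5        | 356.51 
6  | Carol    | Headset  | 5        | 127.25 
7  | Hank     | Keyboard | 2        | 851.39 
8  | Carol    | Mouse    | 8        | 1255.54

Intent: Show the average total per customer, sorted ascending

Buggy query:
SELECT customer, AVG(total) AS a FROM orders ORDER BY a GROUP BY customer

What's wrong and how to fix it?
Bug: GROUP BY must precede ORDER BY

Fix: Reorder: SELECT … FROM … GROUP BY … ORDER BY …

Corrected query:
SELECT customer, AVG(total) AS a FROM orders GROUP BY customer ORDER BY a

Result:
customer | a          
---------+------------
Carol    | 620.55     
Hank     | 1078.476667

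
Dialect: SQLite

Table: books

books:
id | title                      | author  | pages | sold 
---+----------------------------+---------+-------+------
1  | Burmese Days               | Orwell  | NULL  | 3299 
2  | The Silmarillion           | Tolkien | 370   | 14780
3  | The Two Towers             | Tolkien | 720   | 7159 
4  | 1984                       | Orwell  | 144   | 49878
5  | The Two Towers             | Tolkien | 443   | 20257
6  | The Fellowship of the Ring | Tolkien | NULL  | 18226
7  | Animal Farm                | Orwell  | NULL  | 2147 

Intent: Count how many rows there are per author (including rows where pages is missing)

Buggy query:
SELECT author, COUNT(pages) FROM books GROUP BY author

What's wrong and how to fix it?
Bug: COUNT(column) counts non-NULL values only; rows with NULL pages aren't counted

Fix: Use COUNT(*) to count all rows regardless of NULL

Corrected query:
SELECT author, COUNT(*) FROM books GROUP BY author

Result:
author  | COUNT(*)
--------+---------
Orwell  | 3       
Tolkien | 4       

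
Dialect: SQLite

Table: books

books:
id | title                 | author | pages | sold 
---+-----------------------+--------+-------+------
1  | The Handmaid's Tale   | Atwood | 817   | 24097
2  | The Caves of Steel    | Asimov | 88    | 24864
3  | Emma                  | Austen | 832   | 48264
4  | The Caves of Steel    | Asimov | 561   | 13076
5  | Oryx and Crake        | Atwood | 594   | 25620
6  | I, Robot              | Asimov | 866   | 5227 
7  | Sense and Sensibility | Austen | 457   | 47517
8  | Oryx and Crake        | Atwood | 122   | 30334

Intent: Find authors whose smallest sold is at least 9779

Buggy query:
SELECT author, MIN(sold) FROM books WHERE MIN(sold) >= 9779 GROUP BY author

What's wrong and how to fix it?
Bug: MIN() in WHERE is a misuse of aggregate

Fix: Use HAVING for the per-group MIN condition

Corrected query:
SELECT author, MIN(sold) FROM books GROUP BY author HAVING MIN(sold) >= 9779

Result:
author | MIN(sold)
-------+----------
Atwood | 24097    
Austen | 47517    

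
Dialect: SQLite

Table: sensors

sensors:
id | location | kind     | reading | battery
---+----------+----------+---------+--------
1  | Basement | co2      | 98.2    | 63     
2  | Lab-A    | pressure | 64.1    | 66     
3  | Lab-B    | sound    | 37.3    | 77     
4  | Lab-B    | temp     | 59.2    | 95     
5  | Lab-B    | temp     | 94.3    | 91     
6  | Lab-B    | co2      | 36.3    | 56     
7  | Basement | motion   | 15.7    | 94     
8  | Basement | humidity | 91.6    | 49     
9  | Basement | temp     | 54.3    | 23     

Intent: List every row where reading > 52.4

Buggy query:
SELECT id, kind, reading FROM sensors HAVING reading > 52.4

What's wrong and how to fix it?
Bug: HAVING filters the output of aggregation, but this query has no GROUP BY and no aggregate functions, so SQLite rejects it (HAVING clause on a non-aggregate query); the condition here is per row

Fix: Replace HAVING with WHERE since the condition applies to individual rows

Corrected query:
SELECT id, kind, reading FROM sensors WHERE reading > 52.4

Result:
id | kind     | reading
---+----------+--------
1  | co2      | 98.2   
2  | pressure | 64.1   
4  | temp     | 59.2   
5  | temp     | 94.3   
8  | humidity | 91.6   
9  | temp     | 54.3   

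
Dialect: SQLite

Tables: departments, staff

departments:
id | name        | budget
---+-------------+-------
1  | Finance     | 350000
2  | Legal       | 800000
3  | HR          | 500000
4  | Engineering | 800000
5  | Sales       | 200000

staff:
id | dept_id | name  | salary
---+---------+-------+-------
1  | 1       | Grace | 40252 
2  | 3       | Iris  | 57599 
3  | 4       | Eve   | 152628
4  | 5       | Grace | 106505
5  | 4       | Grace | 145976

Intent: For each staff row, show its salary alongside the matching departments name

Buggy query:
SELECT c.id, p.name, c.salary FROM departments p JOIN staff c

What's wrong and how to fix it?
Bug: Missing join condition: each staff row is matched to all departments rows instead of just its own

Fix: Specify the join condition linking the foreign key to the parent id

Corrected query:
SELECT c.id, p.name, c.salary FROM departments p JOIN staff c ON c.dept_id = p.id

Result:
id | name        | salary
---+-------------+-------
1  | Finance     | 40252 
2  | HR          | 57599 
3  | Engineering | 152628
4  | Sales       | 106505
5  | Engineering | 145976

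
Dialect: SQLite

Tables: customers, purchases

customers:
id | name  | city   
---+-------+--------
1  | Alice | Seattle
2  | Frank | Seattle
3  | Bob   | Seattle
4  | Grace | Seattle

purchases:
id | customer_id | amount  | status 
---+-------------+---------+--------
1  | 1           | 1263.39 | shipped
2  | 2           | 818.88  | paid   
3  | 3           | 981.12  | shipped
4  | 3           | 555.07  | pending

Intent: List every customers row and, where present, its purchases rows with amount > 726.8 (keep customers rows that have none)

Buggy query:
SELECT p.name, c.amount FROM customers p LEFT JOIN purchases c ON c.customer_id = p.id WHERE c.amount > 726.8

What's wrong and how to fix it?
Bug: A WHERE condition on the right-hand table after LEFT JOIN drops unmatched parents

Fix: Move the right-table condition into the ON clause so unmatched parents are kept

Corrected query:
SELECT p.name, c.amount FROM customers p LEFT JOIN purchases c ON c.customer_id = p.id AND c.amount > 726.8

Result:
name  | amount 
------+--------
Alice | 1263.39
Frank | 818.88 
Bob   | 981.12 
Grace | NULL   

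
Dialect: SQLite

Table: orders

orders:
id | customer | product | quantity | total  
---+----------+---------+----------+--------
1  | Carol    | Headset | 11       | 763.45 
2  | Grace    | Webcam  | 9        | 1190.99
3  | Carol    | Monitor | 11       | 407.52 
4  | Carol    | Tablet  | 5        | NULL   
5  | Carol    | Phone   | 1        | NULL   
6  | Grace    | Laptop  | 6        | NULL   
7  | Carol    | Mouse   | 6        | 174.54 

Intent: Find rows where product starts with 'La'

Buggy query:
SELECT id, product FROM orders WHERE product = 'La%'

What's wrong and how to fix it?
Bug: '=' compares the literal string including the % character; pattern matching needs LIKE

Fix: Use LIKE for wildcard pattern matching

Corrected query:
SELECT id, product FROM orders WHERE product LIKE 'La%'

Result:
id | product
---+--------
6  | Laptop 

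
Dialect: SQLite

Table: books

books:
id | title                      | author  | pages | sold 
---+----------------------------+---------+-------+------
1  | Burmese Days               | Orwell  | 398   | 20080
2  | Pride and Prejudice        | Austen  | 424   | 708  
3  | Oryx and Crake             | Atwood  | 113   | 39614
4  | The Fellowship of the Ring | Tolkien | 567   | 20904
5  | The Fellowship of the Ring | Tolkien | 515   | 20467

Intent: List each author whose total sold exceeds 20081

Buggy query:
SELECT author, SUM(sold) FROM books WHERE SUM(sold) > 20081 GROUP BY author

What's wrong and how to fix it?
Bug: SUM(sold) is an aggregate, but WHERE filters rows before aggregation

Fix: Move the aggregate condition to a HAVING clause

Corrected query:
SELECT author, SUM(sold) FROM books GROUP BY author HAVING SUM(sold) > 20081

Result:
author  | SUM(sold)
--------+----------
Atwood  | 39614    
Tolkien | 41371    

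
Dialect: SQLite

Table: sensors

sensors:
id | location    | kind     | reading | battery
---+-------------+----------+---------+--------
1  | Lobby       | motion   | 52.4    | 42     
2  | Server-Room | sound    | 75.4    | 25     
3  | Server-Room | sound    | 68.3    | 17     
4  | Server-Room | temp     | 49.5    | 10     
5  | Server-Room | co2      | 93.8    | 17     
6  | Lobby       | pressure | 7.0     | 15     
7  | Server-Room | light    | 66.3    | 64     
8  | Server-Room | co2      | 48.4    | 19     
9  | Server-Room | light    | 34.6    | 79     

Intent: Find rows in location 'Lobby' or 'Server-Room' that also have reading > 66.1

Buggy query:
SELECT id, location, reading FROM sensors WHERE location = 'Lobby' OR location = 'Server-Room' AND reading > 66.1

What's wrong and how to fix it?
Bug: Without parentheses, AND is evaluated before OR, so the reading filter only applies to the 'Server-Room' branch

Fix: Group the OR with parentheses (or use IN), then AND the threshold

Corrected query:
SELECT id, location, reading FROM sensors WHERE (location = 'Lobby' OR location = 'Server-Room') AND reading > 66.1

Result:
id | location    | reading
---+-------------+--------
2  | Server-Room | 75.4   
3  | Server-Room | 68.3   
5  | Server-Room | 93.8   
7  | Server-Room | 66.3   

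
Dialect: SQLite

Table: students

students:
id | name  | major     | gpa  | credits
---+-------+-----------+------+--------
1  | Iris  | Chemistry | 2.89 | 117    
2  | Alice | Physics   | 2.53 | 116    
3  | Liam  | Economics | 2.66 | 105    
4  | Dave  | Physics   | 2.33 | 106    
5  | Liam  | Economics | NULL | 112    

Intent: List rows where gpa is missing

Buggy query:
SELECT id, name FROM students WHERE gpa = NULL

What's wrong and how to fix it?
Bug: '= NULL' is always unknown in SQL three-valued logic, so no rows match

Fix: Replace '= NULL' with 'IS NULL'

Corrected query:
SELECT id, name FROM students WHERE gpa IS NULL

Result:
id | name
---+-----
5  | Liam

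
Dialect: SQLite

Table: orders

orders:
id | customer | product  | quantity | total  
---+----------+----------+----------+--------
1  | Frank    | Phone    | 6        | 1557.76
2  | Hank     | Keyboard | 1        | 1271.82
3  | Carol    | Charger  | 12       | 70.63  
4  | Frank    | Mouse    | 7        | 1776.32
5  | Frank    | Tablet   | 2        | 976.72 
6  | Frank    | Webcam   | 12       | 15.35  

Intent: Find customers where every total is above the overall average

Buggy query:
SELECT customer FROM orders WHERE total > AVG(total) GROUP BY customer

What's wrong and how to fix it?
Bug: WHERE evaluates per row before aggregation, so AVG() is unavailable

Fix: Use a subquery for AVG and a HAVING MIN(...) filter so the condition holds for every row in the group

Corrected query:
SELECT customer FROM orders GROUP BY customer HAVING MIN(total) > (SELECT AVG(total) FROM orders)

Result:
customer
--------
Hank    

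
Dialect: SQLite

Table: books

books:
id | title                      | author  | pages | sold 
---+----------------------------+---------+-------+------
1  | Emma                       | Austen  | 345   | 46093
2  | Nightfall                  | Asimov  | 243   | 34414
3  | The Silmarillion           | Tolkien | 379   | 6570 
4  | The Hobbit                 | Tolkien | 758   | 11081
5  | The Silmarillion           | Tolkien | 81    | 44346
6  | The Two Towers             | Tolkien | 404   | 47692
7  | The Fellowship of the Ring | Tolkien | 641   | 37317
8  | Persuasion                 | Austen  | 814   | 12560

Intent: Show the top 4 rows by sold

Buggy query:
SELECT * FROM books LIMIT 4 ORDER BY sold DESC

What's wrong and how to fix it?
Bug: LIMIT must come after ORDER BY

Fix: Sort with ORDER BY, then apply LIMIT

Corrected query:
SELECT * FROM books ORDER BY sold DESC LIMIT 4

Result:
id | title                      | author  | pages | sold 
---+----------------------------+---------+-------+------
6  | The Two Towers             | Tolkien | 404   | 47692
1  | Emma                       | Austen  | 345   | 46093
5  | The Silmarillion           | Tolkien | 81    | 44346
7  | The Fellowship of the Ring | Tolkien | 641   | 37317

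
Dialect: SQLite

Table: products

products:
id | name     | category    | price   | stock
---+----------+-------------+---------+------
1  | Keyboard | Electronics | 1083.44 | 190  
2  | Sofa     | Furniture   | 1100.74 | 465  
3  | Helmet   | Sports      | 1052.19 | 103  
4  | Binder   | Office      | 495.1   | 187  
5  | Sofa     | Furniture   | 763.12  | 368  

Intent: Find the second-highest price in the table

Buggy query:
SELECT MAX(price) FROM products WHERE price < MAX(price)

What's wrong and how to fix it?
Bug: The inner MAX is an aggregate inside WHERE, which is not allowed

Fix: Put the inner MAX in a scalar subquery

Corrected query:
SELECT MAX(price) FROM products WHERE price < (SELECT MAX(price) FROM products)

Result:
MAX(price)
----------
1083.44   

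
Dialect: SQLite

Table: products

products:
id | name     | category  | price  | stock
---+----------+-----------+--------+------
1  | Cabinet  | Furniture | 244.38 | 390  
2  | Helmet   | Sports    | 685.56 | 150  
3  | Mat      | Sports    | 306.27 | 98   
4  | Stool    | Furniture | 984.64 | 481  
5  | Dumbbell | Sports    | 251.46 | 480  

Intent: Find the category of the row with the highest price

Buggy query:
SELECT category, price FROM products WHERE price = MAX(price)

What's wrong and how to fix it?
Bug: WHERE is evaluated per row; an aggregate over the whole table isn't defined there

Fix: Wrap MAX in a scalar subquery so WHERE compares against a single value

Corrected query:
SELECT category, price FROM products WHERE price = (SELECT MAX(price) FROM products)

Result:
category  | price 
----------+-------
Furniture | 984.64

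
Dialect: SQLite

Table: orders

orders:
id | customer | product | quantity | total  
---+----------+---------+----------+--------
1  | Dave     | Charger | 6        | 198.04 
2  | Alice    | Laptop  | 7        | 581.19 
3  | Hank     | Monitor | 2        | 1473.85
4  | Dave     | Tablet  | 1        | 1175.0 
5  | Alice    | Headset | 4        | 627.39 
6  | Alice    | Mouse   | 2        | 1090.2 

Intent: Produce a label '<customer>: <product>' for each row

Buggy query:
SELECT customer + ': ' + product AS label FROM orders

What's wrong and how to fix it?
Bug: SQLite uses || for string concatenation; + coerces text to numbers (yielding 0)

Fix: Replace + with || to concatenate text

Corrected query:
SELECT customer || ': ' || product AS label FROM orders

Result:
label         
--------------
Dave: Charger 
Alice: Laptop 
Hank: Monitor 
Dave: Tablet  
Alice: Headset
Alice: Mouse  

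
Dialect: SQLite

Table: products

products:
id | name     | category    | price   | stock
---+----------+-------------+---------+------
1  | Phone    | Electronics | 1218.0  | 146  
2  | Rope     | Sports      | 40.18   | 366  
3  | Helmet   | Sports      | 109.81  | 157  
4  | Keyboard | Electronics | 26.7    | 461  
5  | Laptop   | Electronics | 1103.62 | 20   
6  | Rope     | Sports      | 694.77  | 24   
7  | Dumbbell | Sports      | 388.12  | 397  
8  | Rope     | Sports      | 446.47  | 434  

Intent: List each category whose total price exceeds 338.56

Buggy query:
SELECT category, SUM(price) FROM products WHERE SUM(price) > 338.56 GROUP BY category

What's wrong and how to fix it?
Bug: WHERE runs before GROUP BY, so aggregates aren't available there

Fix: Move the aggregate condition to a HAVING clause

Corrected query:
SELECT category, SUM(price) FROM products GROUP BY category HAVING SUM(price) > 338.56

Result:
category    | SUM(price)
------------+-----------
Electronics | 2348.32   
Sports      | 1679.35   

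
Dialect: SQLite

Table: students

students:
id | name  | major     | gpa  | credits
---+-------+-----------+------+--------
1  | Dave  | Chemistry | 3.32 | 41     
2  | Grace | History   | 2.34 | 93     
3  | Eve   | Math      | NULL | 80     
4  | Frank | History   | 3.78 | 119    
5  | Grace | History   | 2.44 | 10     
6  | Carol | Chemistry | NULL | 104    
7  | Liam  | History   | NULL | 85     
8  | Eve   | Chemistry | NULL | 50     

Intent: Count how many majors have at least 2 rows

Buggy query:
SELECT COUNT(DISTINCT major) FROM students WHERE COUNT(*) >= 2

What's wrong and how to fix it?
Bug: WHERE filters individual rows, not groups, so a group-level COUNT is invalid there

Fix: Use a subquery that GROUPs and filters with HAVING, then count its rows

Corrected query:
SELECT COUNT(*) FROM (SELECT major FROM students GROUP BY major HAVING COUNT(*) >= 2)

Result:
COUNT(*)
--------
2       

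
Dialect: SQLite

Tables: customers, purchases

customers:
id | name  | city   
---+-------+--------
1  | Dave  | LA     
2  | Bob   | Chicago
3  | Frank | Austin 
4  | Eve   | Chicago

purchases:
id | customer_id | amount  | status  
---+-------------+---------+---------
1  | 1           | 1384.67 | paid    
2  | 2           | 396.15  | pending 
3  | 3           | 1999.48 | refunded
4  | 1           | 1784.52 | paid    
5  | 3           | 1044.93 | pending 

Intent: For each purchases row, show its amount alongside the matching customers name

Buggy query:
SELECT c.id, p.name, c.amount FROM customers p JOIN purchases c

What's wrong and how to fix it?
Bug: JOIN with no ON clause produces a cartesian product; every purchases row pairs with every customers row

Fix: Add ON c.customer_id = p.id to the JOIN

Corrected query:
SELECT c.id, p.name, c.amount FROM customers p JOIN purchases c ON c.customer_id = p.id

Result:
id | name  | amount 
---+-------+--------
1  | Dave  | 1384.67
2  | Bob   | 396.15 
3  | Frank | 1999.48
4  | Dave  | 1784.52
5  | Frank | 1044.93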